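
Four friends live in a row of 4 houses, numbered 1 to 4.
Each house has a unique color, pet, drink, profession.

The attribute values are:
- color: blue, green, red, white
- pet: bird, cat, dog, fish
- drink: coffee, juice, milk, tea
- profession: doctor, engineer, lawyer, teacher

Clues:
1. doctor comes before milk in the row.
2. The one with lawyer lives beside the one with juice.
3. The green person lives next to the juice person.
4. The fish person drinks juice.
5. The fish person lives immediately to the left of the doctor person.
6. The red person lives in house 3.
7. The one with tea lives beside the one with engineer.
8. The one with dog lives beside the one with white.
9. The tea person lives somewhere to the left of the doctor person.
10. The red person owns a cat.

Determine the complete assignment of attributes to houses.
Solution:

House | Color | Pet | Drink | Profession
----------------------------------------
  1   | green | dog | tea | lawyer
  2   | white | fish | juice | engineer
  3   | red | cat | coffee | doctor
  4   | blue | bird | milk | teacher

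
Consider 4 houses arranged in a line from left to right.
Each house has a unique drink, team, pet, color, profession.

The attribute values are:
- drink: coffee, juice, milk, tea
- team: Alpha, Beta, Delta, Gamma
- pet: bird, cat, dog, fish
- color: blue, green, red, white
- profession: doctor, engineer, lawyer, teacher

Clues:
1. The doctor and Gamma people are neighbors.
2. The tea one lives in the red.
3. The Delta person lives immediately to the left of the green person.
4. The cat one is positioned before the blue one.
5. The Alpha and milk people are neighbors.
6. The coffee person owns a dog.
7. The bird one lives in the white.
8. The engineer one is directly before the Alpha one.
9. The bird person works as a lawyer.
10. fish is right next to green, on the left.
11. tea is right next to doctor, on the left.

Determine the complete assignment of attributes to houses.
Solution:

House | Drink | Team | Pet | Color | Profession
-----------------------------------------------
  1   | tea | Delta | fish | red | engineer
  2   | juice | Alpha | cat | green | doctor
  3   | milk | Gamma | bird | white | lawyer
  4   | coffee | Beta | dog | blue | teacher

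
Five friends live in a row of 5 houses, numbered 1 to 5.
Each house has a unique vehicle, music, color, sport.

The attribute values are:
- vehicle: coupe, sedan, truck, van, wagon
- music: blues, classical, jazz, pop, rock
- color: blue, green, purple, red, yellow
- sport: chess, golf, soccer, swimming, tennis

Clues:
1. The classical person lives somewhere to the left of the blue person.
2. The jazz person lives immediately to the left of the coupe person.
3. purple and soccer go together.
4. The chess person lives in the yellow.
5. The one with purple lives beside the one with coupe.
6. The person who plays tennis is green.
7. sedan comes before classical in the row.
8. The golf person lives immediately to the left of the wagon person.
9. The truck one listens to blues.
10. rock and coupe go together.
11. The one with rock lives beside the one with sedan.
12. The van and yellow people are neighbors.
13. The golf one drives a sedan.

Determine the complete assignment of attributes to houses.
Solution:

House | Vehicle | Music | Color | Sport
---------------------------------------
  1   | van | jazz | purple | soccer
  2   | coupe | rock | yellow | chess
  3   | sedan | pop | red | golf
  4   | wagon | classical | green | tennis
  5   | truck | blues | blue | swimming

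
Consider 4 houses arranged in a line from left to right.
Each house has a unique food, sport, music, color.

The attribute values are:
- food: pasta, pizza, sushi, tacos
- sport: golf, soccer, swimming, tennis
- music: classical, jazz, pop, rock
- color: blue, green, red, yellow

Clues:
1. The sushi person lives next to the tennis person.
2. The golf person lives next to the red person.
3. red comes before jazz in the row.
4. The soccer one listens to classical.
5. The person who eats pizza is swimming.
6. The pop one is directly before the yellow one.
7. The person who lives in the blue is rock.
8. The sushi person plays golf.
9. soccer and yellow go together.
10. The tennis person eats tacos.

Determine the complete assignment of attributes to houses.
Solution:

House | Food | Sport | Music | Color
------------------------------------
  1   | sushi | golf | rock | blue
  2   | tacos | tennis | pop | red
  3   | pasta | soccer | classical | yellow
  4   | pizza | swimming | jazz | green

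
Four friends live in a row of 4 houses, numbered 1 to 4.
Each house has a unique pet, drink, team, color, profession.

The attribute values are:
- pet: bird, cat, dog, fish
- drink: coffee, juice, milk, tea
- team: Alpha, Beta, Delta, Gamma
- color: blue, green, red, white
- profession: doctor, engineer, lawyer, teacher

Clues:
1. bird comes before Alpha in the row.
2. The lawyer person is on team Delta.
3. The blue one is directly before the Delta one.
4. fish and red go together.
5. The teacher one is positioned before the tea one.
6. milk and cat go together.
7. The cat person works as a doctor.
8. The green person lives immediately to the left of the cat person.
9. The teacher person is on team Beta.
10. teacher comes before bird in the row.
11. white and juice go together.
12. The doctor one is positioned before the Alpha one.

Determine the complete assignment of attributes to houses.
Solution:

House | Pet | Drink | Team | Color | Profession
-----------------------------------------------
  1   | dog | coffee | Beta | green | teacher
  2   | cat | milk | Gamma | blue | doctor
  3   | bird | juice | Delta | white | lawyer
  4   | fish | tea | Alpha | red | engineer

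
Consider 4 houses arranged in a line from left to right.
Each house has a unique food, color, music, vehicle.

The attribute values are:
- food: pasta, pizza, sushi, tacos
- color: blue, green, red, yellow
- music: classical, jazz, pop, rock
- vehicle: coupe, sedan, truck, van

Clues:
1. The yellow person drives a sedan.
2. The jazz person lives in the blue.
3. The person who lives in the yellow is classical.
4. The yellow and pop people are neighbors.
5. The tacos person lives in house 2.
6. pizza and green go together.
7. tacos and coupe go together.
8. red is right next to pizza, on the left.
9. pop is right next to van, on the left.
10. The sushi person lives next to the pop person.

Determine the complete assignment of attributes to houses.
Solution:

House | Food | Color | Music | Vehicle
--------------------------------------
  1   | sushi | yellow | classical | sedan
  2   | tacos | red | pop | coupe
  3   | pizza | green | rock | van
  4   | pasta | blue | jazz | truck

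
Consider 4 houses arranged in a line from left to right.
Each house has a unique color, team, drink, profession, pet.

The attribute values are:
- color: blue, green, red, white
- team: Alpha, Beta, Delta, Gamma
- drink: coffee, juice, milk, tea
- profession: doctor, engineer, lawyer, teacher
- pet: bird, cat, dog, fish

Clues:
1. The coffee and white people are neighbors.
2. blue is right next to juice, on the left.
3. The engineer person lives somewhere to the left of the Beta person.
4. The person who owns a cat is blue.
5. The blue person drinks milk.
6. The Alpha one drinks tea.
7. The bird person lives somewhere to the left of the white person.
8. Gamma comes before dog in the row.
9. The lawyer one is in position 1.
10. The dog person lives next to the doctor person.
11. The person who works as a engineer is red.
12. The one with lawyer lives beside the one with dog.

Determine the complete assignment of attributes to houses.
Solution:

House | Color | Team | Drink | Profession | Pet
-----------------------------------------------
  1   | blue | Gamma | milk | lawyer | cat
  2   | red | Delta | juice | engineer | dog
  3   | green | Beta | coffee | doctor | bird
  4   | white | Alpha | tea | teacher | fish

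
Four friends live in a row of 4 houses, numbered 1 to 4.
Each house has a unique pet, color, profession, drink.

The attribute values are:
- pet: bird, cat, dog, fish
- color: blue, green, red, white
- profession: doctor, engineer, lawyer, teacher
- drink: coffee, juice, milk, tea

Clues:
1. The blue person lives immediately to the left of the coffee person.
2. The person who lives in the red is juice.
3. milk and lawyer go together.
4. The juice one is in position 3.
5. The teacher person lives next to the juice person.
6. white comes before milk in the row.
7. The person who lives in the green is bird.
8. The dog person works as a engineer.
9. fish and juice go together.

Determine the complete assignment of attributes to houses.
Solution:

House | Pet | Color | Profession | Drink
----------------------------------------
  1   | dog | blue | engineer | tea
  2   | cat | white | teacher | coffee
  3   | fish | red | doctor | juice
  4   | bird | green | lawyer | milk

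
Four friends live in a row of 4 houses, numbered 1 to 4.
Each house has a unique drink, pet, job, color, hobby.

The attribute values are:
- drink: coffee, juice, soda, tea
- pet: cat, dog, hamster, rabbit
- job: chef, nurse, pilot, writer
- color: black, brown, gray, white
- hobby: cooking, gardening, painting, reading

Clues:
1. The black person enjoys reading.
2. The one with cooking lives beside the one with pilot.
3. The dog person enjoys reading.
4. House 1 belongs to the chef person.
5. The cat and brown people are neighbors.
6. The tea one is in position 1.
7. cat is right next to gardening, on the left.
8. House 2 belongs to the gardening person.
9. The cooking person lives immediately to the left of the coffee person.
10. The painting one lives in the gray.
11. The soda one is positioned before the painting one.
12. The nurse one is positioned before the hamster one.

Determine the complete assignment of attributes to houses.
Solution:

House | Drink | Pet | Job | Color | Hobby
-----------------------------------------
  1   | tea | cat | chef | white | cooking
  2   | coffee | rabbit | pilot | brown | gardening
  3   | soda | dog | nurse | black | reading
  4   | juice | hamster | writer | gray | painting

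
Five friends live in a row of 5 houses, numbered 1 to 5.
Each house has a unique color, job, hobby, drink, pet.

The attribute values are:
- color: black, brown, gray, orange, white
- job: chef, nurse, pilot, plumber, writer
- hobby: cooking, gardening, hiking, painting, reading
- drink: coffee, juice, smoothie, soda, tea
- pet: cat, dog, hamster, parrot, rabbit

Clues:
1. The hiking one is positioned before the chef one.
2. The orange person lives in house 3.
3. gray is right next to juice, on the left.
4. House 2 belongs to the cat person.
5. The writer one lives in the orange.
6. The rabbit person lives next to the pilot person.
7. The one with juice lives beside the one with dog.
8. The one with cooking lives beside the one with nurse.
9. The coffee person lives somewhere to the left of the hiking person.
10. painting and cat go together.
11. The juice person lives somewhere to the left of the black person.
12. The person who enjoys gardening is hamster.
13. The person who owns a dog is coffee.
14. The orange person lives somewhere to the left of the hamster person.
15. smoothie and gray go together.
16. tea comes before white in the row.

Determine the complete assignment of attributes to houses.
Solution:

House | Color | Job | Hobby | Drink | Pet
-----------------------------------------
  1   | gray | plumber | reading | smoothie | rabbit
  2   | brown | pilot | painting | juice | cat
  3   | orange | writer | cooking | coffee | dog
  4   | black | nurse | hiking | tea | parrot
  5   | white | chef | gardening | soda | hamster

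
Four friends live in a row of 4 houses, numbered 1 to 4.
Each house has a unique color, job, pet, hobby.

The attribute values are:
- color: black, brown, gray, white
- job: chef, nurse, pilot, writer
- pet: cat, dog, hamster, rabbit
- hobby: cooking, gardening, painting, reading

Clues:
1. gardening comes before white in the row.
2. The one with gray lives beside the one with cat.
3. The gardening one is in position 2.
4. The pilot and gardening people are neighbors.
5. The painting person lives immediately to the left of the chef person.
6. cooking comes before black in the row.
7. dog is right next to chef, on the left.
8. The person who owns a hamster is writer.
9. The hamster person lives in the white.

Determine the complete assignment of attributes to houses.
Solution:

House | Color | Job | Pet | Hobby
---------------------------------
  1   | gray | pilot | dog | painting
  2   | brown | chef | cat | gardening
  3   | white | writer | hamster | cooking
  4   | black | nurse | rabbit | reading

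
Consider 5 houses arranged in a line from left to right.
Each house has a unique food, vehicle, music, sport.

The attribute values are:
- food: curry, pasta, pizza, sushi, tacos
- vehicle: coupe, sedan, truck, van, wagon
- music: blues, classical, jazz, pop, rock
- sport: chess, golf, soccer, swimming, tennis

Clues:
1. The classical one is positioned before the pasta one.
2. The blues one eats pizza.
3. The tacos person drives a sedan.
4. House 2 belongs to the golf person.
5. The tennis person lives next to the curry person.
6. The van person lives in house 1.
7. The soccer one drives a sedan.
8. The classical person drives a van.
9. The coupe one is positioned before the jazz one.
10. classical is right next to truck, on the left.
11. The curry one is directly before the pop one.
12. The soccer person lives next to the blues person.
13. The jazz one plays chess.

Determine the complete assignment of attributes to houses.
Solution:

House | Food | Vehicle | Music | Sport
--------------------------------------
  1   | sushi | van | classical | tennis
  2   | curry | truck | rock | golf
  3   | tacos | sedan | pop | soccer
  4   | pizza | coupe | blues | swimming
  5   | pasta | wagon | jazz | chess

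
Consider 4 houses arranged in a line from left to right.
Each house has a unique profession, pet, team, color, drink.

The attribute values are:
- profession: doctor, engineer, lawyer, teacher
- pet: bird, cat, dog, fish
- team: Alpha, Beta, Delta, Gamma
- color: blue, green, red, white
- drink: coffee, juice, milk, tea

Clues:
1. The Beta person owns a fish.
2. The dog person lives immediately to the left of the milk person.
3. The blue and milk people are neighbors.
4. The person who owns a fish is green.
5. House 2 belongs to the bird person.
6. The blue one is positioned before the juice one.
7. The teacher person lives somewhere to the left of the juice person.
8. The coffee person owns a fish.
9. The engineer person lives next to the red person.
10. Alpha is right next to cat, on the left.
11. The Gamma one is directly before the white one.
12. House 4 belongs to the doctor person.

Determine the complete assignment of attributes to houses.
Solution:

House | Profession | Pet | Team | Color | Drink
-----------------------------------------------
  1   | teacher | dog | Gamma | blue | tea
  2   | engineer | bird | Alpha | white | milk
  3   | lawyer | cat | Delta | red | juice
  4   | doctor | fish | Beta | green | coffee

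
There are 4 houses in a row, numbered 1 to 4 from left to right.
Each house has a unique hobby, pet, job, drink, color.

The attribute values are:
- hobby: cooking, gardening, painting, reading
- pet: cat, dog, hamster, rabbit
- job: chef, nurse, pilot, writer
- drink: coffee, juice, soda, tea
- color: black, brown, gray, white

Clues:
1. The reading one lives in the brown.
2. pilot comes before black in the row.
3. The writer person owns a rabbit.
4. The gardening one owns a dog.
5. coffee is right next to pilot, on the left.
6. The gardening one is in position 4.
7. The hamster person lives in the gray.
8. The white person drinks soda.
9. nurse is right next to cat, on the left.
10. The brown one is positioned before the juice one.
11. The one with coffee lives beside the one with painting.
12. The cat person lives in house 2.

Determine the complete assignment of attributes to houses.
Solution:

House | Hobby | Pet | Job | Drink | Color
-----------------------------------------
  1   | cooking | hamster | nurse | coffee | gray
  2   | painting | cat | pilot | soda | white
  3   | reading | rabbit | writer | tea | brown
  4   | gardening | dog | chef | juice | black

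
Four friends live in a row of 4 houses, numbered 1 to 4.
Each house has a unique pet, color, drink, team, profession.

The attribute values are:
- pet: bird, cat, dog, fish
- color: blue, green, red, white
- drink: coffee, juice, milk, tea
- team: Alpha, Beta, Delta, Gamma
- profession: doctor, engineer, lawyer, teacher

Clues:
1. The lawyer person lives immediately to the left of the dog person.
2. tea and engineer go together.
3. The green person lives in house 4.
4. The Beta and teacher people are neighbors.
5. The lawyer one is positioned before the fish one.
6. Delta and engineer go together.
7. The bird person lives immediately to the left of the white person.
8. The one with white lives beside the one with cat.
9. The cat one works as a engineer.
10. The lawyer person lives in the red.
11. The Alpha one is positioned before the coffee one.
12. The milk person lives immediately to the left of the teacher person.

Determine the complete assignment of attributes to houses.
Solution:

House | Pet | Color | Drink | Team | Profession
-----------------------------------------------
  1   | bird | red | milk | Beta | lawyer
  2   | dog | white | juice | Alpha | teacher
  3   | cat | blue | tea | Delta | engineer
  4   | fish | green | coffee | Gamma | doctor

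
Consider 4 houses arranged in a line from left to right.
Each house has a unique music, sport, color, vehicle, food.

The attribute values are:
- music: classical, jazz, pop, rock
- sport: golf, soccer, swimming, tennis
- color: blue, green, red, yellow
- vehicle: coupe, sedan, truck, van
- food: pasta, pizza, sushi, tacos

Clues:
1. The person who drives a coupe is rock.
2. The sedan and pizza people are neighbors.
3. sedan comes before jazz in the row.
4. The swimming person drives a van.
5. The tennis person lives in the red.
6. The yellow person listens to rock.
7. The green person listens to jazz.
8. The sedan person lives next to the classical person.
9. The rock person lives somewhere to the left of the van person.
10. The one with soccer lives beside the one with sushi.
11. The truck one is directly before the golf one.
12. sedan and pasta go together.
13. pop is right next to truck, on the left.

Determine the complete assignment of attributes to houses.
Solution:

House | Music | Sport | Color | Vehicle | Food
----------------------------------------------
  1   | pop | tennis | red | sedan | pasta
  2   | classical | soccer | blue | truck | pizza
  3   | rock | golf | yellow | coupe | sushi
  4   | jazz | swimming | green | van | tacos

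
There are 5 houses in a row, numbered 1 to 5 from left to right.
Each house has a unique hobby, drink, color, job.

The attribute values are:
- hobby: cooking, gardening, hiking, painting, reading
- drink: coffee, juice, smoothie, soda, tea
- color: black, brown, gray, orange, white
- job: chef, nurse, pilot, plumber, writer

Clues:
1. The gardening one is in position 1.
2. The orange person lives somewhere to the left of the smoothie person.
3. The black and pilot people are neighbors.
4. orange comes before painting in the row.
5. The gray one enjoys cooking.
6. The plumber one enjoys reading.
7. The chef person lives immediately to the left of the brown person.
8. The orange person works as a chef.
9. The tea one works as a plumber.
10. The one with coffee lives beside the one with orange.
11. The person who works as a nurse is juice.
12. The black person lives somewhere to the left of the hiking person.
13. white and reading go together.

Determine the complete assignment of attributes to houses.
Solution:

House | Hobby | Drink | Color | Job
-----------------------------------
  1   | gardening | juice | black | nurse
  2   | cooking | coffee | gray | pilot
  3   | hiking | soda | orange | chef
  4   | painting | smoothie | brown | writer
  5   | reading | tea | white | plumber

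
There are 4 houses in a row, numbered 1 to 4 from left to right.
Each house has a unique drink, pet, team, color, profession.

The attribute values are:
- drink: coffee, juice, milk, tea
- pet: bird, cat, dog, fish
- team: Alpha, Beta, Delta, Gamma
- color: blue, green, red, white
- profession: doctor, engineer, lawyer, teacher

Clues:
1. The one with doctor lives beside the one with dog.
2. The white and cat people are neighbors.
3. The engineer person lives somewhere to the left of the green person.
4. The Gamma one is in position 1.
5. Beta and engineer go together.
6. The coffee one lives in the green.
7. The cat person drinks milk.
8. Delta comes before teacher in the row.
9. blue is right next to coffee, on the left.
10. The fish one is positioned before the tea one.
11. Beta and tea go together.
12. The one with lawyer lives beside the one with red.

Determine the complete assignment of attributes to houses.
Solution:

House | Drink | Pet | Team | Color | Profession
-----------------------------------------------
  1   | juice | fish | Gamma | white | lawyer
  2   | milk | cat | Delta | red | doctor
  3   | tea | dog | Beta | blue | engineer
  4   | coffee | bird | Alpha | green | teacher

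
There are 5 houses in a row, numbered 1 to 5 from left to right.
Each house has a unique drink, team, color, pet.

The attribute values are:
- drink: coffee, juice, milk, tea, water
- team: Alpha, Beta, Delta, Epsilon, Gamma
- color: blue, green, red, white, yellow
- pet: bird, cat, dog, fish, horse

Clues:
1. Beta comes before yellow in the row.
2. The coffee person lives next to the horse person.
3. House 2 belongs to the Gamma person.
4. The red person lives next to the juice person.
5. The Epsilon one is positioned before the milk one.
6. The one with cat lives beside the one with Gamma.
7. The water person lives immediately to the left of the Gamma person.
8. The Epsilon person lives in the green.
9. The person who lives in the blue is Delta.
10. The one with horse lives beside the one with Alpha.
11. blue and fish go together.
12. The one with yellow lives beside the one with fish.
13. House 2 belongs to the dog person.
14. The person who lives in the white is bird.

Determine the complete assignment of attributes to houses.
Solution:

House | Drink | Team | Color | Pet
----------------------------------
  1   | water | Beta | red | cat
  2   | juice | Gamma | yellow | dog
  3   | coffee | Delta | blue | fish
  4   | tea | Epsilon | green | horse
  5   | milk | Alpha | white | bird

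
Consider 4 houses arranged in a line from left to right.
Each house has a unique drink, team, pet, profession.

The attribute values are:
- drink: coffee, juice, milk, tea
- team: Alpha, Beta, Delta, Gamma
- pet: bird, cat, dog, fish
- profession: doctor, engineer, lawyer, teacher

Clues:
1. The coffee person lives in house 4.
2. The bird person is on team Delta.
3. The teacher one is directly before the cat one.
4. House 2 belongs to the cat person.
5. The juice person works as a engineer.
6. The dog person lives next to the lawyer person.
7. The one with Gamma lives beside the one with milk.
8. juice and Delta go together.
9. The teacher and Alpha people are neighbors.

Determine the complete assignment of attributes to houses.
Solution:

House | Drink | Team | Pet | Profession
---------------------------------------
  1   | tea | Gamma | dog | teacher
  2   | milk | Alpha | cat | lawyer
  3   | juice | Delta | bird | engineer
  4   | coffee | Beta | fish | doctor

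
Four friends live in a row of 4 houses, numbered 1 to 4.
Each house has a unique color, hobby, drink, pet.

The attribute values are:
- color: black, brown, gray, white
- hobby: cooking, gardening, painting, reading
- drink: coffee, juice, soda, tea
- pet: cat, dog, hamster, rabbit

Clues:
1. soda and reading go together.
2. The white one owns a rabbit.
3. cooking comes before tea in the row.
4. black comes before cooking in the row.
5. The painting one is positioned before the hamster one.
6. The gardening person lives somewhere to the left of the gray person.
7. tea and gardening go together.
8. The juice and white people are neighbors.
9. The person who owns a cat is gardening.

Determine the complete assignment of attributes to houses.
Solution:

House | Color | Hobby | Drink | Pet
-----------------------------------
  1   | black | painting | juice | dog
  2   | white | cooking | coffee | rabbit
  3   | brown | gardening | tea | cat
  4   | gray | reading | soda | hamster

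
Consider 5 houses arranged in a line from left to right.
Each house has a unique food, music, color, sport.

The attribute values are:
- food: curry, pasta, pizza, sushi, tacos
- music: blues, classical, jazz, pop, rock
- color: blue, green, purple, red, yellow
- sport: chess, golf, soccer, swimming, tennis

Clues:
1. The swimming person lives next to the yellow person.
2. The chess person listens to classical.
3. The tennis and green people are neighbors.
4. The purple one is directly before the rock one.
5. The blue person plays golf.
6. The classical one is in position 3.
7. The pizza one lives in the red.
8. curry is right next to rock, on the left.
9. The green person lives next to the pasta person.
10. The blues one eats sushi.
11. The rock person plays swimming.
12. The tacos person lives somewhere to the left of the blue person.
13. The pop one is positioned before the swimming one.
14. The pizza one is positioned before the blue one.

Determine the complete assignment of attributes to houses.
Solution:

House | Food | Music | Color | Sport
------------------------------------
  1   | curry | pop | purple | tennis
  2   | tacos | rock | green | swimming
  3   | pasta | classical | yellow | chess
  4   | pizza | jazz | red | soccer
  5   | sushi | blues | blue | golf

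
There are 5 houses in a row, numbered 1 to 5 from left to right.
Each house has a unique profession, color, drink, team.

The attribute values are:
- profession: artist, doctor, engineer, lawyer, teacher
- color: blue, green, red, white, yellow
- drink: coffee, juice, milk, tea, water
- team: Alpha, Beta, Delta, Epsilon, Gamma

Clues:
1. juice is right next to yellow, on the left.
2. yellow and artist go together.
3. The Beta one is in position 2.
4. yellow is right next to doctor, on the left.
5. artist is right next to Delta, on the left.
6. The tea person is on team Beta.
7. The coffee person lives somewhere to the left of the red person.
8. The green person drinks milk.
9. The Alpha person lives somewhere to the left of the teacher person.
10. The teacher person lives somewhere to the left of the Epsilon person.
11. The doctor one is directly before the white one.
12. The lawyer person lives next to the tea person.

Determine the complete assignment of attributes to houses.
Solution:

House | Profession | Color | Drink | Team
-----------------------------------------
  1   | lawyer | blue | juice | Alpha
  2   | artist | yellow | tea | Beta
  3   | doctor | green | milk | Delta
  4   | teacher | white | coffee | Gamma
  5   | engineer | red | water | Epsilon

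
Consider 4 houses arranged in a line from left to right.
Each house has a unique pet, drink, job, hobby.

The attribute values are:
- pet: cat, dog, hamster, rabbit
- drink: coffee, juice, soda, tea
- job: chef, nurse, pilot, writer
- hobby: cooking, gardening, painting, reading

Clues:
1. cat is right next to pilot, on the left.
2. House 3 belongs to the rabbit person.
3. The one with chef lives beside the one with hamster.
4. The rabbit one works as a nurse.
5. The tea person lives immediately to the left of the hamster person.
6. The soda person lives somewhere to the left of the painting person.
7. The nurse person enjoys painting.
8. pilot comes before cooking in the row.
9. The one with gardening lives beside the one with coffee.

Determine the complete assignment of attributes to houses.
Solution:

House | Pet | Drink | Job | Hobby
---------------------------------
  1   | cat | tea | chef | reading
  2   | hamster | soda | pilot | gardening
  3   | rabbit | coffee | nurse | painting
  4   | dog | juice | writer | cooking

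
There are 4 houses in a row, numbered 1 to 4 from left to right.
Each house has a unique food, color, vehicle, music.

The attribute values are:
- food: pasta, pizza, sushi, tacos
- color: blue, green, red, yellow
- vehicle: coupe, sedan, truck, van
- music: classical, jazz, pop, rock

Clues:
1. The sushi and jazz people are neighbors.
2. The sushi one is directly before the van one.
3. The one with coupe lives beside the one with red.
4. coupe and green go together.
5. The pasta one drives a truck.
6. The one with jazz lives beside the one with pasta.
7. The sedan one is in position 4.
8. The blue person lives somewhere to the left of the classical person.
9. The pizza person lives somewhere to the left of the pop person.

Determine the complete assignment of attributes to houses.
Solution:

House | Food | Color | Vehicle | Music
--------------------------------------
  1   | sushi | green | coupe | rock
  2   | pizza | red | van | jazz
  3   | pasta | blue | truck | pop
  4   | tacos | yellow | sedan | classical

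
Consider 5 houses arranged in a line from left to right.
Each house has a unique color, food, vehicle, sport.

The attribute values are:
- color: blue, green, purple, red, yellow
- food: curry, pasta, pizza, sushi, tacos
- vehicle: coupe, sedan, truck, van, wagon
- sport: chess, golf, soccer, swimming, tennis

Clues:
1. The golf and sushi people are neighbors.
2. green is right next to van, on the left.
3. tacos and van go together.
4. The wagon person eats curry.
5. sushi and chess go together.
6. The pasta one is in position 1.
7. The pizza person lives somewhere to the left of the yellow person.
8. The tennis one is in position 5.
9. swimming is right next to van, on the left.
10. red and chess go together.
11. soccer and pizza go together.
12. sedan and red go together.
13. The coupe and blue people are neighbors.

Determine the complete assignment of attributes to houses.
Solution:

House | Color | Food | Vehicle | Sport
--------------------------------------
  1   | green | pasta | coupe | swimming
  2   | blue | tacos | van | golf
  3   | red | sushi | sedan | chess
  4   | purple | pizza | truck | soccer
  5   | yellow | curry | wagon | tennis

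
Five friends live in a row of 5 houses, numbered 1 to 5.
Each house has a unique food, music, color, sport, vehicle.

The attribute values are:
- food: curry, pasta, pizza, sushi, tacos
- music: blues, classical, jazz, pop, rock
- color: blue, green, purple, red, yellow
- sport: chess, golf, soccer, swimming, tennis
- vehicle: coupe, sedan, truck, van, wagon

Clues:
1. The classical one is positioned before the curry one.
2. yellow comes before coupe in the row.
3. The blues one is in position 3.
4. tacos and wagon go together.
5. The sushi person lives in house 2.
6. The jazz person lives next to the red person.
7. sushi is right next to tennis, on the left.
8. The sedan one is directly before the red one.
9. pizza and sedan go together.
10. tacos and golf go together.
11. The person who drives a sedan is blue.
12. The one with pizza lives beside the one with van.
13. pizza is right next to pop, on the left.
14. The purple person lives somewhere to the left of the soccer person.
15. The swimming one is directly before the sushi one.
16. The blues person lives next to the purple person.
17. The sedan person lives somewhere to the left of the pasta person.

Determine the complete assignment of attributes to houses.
Solution:

House | Food | Music | Color | Sport | Vehicle
----------------------------------------------
  1   | pizza | jazz | blue | swimming | sedan
  2   | sushi | pop | red | chess | van
  3   | pasta | blues | yellow | tennis | truck
  4   | tacos | classical | purple | golf | wagon
  5   | curry | rock | green | soccer | coupe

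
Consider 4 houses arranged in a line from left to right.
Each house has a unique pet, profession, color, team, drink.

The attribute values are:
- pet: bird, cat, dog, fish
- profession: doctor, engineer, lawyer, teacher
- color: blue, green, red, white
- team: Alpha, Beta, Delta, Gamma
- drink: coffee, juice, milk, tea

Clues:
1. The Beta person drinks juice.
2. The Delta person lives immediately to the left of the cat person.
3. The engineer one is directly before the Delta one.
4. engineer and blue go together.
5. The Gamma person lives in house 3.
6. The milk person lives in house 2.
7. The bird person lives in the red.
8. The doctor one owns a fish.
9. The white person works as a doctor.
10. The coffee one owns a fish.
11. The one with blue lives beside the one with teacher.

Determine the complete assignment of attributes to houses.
Solution:

House | Pet | Profession | Color | Team | Drink
-----------------------------------------------
  1   | dog | engineer | blue | Beta | juice
  2   | bird | teacher | red | Delta | milk
  3   | cat | lawyer | green | Gamma | tea
  4   | fish | doctor | white | Alpha | coffee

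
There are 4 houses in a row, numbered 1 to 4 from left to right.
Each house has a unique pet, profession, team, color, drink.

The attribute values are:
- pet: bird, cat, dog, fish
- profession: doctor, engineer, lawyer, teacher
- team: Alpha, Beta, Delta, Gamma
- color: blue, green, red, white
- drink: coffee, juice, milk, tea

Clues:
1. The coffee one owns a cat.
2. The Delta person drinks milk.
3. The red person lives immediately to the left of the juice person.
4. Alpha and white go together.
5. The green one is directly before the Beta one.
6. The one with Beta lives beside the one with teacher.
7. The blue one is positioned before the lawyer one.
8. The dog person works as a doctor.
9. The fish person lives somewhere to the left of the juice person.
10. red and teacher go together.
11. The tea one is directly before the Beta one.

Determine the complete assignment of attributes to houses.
Solution:

House | Pet | Profession | Team | Color | Drink
-----------------------------------------------
  1   | dog | doctor | Gamma | green | tea
  2   | cat | engineer | Beta | blue | coffee
  3   | fish | teacher | Delta | red | milk
  4   | bird | lawyer | Alpha | white | juice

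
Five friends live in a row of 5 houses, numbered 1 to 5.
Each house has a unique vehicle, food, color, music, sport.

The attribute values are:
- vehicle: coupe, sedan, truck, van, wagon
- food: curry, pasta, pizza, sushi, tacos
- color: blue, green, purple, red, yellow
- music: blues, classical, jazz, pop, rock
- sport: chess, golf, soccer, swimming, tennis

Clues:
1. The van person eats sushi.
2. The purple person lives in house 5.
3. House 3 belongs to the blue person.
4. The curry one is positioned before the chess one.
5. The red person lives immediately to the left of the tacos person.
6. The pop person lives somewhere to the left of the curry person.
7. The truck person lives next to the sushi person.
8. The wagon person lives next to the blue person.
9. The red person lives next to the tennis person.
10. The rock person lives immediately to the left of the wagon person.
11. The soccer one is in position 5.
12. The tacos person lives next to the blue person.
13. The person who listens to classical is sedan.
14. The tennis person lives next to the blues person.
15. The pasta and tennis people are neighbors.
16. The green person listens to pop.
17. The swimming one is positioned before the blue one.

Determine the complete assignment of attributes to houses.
Solution:

House | Vehicle | Food | Color | Music | Sport
----------------------------------------------
  1   | coupe | pasta | red | rock | swimming
  2   | wagon | tacos | green | pop | tennis
  3   | truck | curry | blue | blues | golf
  4   | van | sushi | yellow | jazz | chess
  5   | sedan | pizza | purple | classical | soccer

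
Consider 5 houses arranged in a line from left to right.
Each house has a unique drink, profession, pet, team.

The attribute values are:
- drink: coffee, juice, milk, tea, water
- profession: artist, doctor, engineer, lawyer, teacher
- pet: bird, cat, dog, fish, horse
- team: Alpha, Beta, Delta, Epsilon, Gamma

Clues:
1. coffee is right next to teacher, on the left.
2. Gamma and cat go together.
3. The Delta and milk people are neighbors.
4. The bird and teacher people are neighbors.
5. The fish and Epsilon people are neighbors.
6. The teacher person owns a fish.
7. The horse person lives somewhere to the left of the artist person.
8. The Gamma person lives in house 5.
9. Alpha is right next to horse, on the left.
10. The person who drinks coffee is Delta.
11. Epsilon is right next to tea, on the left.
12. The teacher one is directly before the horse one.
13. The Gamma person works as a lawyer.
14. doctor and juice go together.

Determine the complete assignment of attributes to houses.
Solution:

House | Drink | Profession | Pet | Team
---------------------------------------
  1   | coffee | engineer | bird | Delta
  2   | milk | teacher | fish | Alpha
  3   | juice | doctor | horse | Epsilon
  4   | tea | artist | dog | Beta
  5   | water | lawyer | cat | Gamma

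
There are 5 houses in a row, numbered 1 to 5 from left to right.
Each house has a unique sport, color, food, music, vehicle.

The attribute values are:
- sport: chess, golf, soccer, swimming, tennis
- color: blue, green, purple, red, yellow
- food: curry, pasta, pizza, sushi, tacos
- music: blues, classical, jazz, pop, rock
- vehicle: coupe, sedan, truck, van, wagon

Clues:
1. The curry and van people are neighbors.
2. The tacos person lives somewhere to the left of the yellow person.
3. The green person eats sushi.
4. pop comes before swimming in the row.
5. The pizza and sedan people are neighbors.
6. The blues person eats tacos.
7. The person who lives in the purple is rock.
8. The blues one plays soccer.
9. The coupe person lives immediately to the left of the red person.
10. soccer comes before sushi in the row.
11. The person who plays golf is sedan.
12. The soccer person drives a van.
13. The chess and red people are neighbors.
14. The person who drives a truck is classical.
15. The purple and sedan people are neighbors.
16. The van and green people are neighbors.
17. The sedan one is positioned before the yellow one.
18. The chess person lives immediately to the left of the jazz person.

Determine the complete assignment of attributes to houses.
Solution:

House | Sport | Color | Food | Music | Vehicle
----------------------------------------------
  1   | chess | purple | pizza | rock | coupe
  2   | golf | red | curry | jazz | sedan
  3   | soccer | blue | tacos | blues | van
  4   | tennis | green | sushi | pop | wagon
  5   | swimming | yellow | pasta | classical | truck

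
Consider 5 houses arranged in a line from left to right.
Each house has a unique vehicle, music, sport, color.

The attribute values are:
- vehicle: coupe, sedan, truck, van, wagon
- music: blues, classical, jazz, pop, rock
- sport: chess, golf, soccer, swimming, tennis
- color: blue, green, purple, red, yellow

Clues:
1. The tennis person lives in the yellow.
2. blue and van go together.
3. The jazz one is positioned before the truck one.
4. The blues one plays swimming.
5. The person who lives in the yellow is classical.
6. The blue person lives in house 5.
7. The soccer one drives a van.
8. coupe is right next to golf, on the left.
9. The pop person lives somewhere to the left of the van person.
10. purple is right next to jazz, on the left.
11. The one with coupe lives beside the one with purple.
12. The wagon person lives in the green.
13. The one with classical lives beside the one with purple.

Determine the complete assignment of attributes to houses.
Solution:

House | Vehicle | Music | Sport | Color
---------------------------------------
  1   | coupe | classical | tennis | yellow
  2   | sedan | pop | golf | purple
  3   | wagon | jazz | chess | green
  4   | truck | blues | swimming | red
  5   | van | rock | soccer | blue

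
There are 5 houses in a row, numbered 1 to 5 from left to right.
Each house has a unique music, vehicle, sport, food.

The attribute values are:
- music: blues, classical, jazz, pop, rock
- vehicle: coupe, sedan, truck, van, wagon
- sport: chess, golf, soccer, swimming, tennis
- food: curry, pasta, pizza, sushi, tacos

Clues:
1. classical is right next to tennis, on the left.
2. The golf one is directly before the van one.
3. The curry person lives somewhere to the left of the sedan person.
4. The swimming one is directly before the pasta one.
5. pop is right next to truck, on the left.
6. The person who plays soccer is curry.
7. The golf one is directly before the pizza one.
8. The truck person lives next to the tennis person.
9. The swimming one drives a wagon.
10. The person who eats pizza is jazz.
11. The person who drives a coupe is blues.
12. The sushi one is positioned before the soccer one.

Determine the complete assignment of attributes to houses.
Solution:

House | Music | Vehicle | Sport | Food
--------------------------------------
  1   | pop | wagon | swimming | sushi
  2   | classical | truck | golf | pasta
  3   | jazz | van | tennis | pizza
  4   | blues | coupe | soccer | curry
  5   | rock | sedan | chess | tacos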